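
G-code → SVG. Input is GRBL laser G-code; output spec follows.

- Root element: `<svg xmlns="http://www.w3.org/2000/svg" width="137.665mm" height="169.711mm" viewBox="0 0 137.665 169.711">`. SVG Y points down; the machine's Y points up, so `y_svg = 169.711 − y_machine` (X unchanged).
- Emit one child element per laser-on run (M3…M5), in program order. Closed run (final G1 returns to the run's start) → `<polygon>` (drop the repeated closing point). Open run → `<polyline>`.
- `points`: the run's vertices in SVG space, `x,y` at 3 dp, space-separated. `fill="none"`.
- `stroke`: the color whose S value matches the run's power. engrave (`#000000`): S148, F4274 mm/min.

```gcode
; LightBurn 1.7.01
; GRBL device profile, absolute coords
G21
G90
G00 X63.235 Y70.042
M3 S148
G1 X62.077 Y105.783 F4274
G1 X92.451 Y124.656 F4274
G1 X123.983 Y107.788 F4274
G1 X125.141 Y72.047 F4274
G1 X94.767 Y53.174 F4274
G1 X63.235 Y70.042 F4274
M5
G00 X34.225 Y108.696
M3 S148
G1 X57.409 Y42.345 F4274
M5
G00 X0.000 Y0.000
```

Machine Y-up, SVG Y-down with viewBox height 169.711, so y_svg = 169.711 − y_machine; X carries over. Every run uses S148, so all elements get stroke `#000000` (engrave).

Run 1: The run returns to its start, so emit a `<polygon>` with points (Y-flipped): 63.235,99.669 62.077,63.928 92.451,45.055 123.983,61.923 125.141,97.664 94.767,116.537.

Run 2: The run is open, so emit a `<polyline>` with points (Y-flipped): 34.225,61.015 57.409,127.366.

<svg xmlns="http://www.w3.org/2000/svg" width="137.665mm" height="169.711mm" viewBox="0 0 137.665 169.711">
  <polygon points="63.235,99.669 62.077,63.928 92.451,45.055 123.983,61.923 125.141,97.664 94.767,116.537" fill="none" stroke="#000000"/>
  <polyline points="34.225,61.015 57.409,127.366" fill="none" stroke="#000000"/>
</svg>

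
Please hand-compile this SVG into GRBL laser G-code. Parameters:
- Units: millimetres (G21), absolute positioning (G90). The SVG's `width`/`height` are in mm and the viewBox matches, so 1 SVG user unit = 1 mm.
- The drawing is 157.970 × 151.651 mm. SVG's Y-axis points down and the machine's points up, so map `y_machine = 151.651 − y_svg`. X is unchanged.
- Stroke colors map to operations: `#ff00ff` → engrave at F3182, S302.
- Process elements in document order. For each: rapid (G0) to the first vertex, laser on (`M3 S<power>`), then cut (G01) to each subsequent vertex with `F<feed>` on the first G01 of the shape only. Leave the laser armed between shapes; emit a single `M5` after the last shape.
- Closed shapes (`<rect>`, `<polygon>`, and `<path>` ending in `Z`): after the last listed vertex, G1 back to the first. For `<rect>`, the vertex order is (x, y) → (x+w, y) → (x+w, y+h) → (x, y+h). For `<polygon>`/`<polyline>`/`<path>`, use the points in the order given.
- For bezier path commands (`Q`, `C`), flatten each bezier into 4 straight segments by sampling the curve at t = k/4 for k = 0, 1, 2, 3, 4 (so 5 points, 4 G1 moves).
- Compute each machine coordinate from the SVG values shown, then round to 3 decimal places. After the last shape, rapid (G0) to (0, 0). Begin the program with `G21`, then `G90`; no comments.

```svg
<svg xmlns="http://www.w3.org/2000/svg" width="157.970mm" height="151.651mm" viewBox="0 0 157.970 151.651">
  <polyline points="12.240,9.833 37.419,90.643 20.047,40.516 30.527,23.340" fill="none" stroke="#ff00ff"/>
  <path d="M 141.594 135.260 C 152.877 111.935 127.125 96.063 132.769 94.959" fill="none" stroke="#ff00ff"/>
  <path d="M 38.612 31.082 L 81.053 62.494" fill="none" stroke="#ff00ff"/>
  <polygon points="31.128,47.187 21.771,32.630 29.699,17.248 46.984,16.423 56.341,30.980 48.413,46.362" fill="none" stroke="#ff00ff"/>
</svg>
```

1 u = 1 mm; y_m = 151.651 − y.

[1] `<polyline>` open polyline, #ff00ff→engrave S302 F3182: (12.240,141.818) → (37.419,61.008) → (20.047,111.135) → (30.527,128.311)

[2] `<path>` cubic bezier, #ff00ff→engrave S302 F3182: (141.594,16.391) → (144.181,32.373) → (139.296,44.874) → (133.354,53.209) → (132.769,56.692)

[3] `<path>` line segment, #ff00ff→engrave S302 F3182: (38.612,120.569) → (81.053,89.157)

[4] `<polygon>` regular polygon, #ff00ff→engrave S302 F3182: (31.128,104.464) → (21.771,119.021) → (29.699,134.403) → (46.984,135.228) → (56.341,120.671) → (48.413,105.289) → (31.128,104.464) (closed)

G21
G90
G0 X12.240 Y141.818
M3 S302
G01 X37.419 Y61.008 F3182
G01 X20.047 Y111.135
G01 X30.527 Y128.311
G0 X141.594 Y16.391
M3 S302
G01 X144.181 Y32.373 F3182
G01 X139.296 Y44.874
G01 X133.354 Y53.209
G01 X132.769 Y56.692
G0 X38.612 Y120.569
M3 S302
G01 X81.053 Y89.157 F3182
G0 X31.128 Y104.464
M3 S302
G01 X21.771 Y119.021 F3182
G01 X29.699 Y134.403
G01 X46.984 Y135.228
G01 X56.341 Y120.671
G01 X48.413 Y105.289
G01 X31.128 Y104.464
M5
G0 X0.000 Y0.000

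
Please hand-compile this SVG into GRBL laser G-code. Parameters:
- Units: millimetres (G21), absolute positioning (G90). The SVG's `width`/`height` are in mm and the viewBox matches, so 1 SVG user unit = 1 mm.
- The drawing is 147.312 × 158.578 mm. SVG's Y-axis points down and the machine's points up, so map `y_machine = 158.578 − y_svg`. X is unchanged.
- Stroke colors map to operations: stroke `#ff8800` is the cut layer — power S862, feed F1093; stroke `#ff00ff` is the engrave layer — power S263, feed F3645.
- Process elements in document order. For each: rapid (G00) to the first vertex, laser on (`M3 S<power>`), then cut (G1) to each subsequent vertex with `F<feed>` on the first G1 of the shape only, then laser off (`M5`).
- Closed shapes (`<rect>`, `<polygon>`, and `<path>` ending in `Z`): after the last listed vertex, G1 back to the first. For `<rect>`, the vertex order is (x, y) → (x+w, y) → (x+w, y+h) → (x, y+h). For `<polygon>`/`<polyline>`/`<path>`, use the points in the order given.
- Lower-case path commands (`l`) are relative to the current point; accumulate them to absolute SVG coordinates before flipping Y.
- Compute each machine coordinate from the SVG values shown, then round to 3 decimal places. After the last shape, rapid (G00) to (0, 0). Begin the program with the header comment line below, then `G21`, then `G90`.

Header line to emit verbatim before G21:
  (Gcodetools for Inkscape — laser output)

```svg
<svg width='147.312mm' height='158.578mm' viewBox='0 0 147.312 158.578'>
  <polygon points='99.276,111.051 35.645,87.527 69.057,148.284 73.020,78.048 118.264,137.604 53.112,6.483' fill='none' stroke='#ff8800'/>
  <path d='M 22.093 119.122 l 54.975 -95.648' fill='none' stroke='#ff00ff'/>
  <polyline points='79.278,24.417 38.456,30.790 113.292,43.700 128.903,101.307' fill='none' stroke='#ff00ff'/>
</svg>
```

Since the viewBox matches the mm dimensions, user units are millimetres directly. The only transform is the Y-flip y_m = 158.578 − y_svg.

Shape 1 is a closed polygon drawn with `<polygon>`. Its stroke #ff8800 means cut at S862, F1093. After flipping Y the toolpath is (99.276,47.527) → (35.645,71.051) → (69.057,10.294) → (73.020,80.530) → (118.264,20.974) → (53.112,152.095) → (99.276,47.527), returning to the start.

Shape 2 is a line segment drawn with `<path>`. Its stroke #ff00ff means engrave at S263, F3645. After flipping Y the toolpath is (22.093,39.456) → (77.068,135.104).

Shape 3 is a open polyline drawn with `<polyline>`. Its stroke #ff00ff means engrave at S263, F3645. After flipping Y the toolpath is (79.278,134.161) → (38.456,127.788) → (113.292,114.878) → (128.903,57.271).

(Gcodetools for Inkscape — laser output)
G21
G90
G00 X99.276 Y47.527
M3 S862
G1 X35.645 Y71.051 F1093
G1 X69.057 Y10.294
G1 X73.020 Y80.530
G1 X118.264 Y20.974
G1 X53.112 Y152.095
G1 X99.276 Y47.527
M5
G00 X22.093 Y39.456
M3 S263
G1 X77.068 Y135.104 F3645
M5
G00 X79.278 Y134.161
M3 S263
G1 X38.456 Y127.788 F3645
G1 X113.292 Y114.878
G1 X128.903 Y57.271
M5
G00 X0.000 Y0.000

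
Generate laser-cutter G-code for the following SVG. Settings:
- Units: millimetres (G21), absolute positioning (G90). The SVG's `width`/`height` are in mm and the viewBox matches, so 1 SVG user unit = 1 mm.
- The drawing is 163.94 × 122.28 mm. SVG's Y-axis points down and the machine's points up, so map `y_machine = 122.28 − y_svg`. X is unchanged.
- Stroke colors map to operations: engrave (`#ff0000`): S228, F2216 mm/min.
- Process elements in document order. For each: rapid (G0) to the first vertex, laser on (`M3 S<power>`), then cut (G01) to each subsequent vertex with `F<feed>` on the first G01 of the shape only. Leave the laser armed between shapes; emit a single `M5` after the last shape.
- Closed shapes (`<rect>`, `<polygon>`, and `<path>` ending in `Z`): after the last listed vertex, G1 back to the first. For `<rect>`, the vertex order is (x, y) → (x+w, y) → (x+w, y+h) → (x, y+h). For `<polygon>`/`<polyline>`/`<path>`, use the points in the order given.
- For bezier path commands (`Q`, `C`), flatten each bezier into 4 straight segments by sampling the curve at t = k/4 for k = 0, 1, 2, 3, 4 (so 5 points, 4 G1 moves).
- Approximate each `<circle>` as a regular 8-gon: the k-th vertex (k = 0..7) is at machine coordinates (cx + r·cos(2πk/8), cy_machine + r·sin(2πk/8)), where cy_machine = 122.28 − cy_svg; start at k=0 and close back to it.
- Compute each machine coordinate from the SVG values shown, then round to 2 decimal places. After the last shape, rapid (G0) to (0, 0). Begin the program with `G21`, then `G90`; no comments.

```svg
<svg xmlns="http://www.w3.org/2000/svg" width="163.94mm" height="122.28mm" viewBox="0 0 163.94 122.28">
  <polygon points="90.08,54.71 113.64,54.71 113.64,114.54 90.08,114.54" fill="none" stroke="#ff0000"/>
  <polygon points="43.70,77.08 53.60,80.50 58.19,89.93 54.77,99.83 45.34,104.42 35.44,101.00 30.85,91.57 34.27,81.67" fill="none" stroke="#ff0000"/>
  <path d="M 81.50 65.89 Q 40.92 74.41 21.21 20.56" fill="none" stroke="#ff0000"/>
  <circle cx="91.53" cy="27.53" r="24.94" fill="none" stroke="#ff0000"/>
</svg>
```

G21
G90
G0 X90.08 Y67.57
M3 S228
G01 X113.64 Y67.57 F2216
G01 X113.64 Y7.74
G01 X90.08 Y7.74
G01 X90.08 Y67.57
G0 X43.70 Y45.20
M3 S228
G01 X53.60 Y41.78 F2216
G01 X58.19 Y32.35
G01 X54.77 Y22.45
G01 X45.34 Y17.86
G01 X35.44 Y21.28
G01 X30.85 Y30.71
G01 X34.27 Y40.61
G01 X43.70 Y45.20
G0 X81.50 Y56.39
M3 S228
G01 X62.51 Y56.03 F2216
G01 X46.14 Y63.46
G01 X32.37 Y78.69
G01 X21.21 Y101.72
G0 X116.47 Y94.75
M3 S228
G01 X109.17 Y112.39 F2216
G01 X91.53 Y119.69
G01 X73.89 Y112.39
G01 X66.59 Y94.75
G01 X73.89 Y77.11
G01 X91.53 Y69.81
G01 X109.17 Y77.11
G01 X116.47 Y94.75
M5
G0 X0.00 Y0.00

1 u = 1 mm; y_m = 122.28 − y.

[1] `<polygon>` rectangle, #ff0000→engrave S228 F2216: (90.08,67.57) → (113.64,67.57) → (113.64,7.74) → (90.08,7.74) → (90.08,67.57) (closed)

[2] `<polygon>` regular polygon, #ff0000→engrave S228 F2216: (43.70,45.20) → (53.60,41.78) → (58.19,32.35) → (54.77,22.45) → (45.34,17.86) → (35.44,21.28) → (30.85,30.71) → (34.27,40.61) → (43.70,45.20) (closed)

[3] `<path>` quadratic bezier, #ff0000→engrave S228 F2216: (81.50,56.39) → (62.51,56.03) → (46.14,63.46) → (32.37,78.69) → (21.21,101.72)

[4] `<circle>` circle, #ff0000→engrave S228 F2216: (116.47,94.75) → (109.17,112.39) → (91.53,119.69) → (73.89,112.39) → (66.59,94.75) → (73.89,77.11) → (91.53,69.81) → (109.17,77.11) → (116.47,94.75) (closed)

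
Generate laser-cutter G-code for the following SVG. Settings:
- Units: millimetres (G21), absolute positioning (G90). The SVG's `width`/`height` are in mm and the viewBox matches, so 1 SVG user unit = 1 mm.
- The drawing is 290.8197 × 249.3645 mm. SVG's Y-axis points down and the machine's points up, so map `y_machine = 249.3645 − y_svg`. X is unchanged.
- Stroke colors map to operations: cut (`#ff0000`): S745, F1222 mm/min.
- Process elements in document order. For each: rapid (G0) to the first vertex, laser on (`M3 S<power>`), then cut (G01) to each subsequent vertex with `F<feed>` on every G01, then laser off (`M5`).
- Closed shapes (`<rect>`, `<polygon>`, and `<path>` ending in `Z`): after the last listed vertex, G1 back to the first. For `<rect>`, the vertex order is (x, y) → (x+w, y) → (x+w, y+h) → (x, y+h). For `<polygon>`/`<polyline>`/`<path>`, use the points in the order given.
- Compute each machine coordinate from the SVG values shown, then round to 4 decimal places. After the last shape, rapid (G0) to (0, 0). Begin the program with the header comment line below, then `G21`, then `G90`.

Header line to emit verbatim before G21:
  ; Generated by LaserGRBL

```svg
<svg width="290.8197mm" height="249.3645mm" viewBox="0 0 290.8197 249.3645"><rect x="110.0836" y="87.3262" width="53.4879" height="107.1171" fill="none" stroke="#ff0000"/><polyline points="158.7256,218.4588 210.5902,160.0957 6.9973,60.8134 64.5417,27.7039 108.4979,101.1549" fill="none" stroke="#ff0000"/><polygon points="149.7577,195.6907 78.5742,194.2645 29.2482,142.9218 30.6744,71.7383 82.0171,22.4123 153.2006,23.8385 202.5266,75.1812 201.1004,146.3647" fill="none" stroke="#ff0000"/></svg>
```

; Generated by LaserGRBL
G21
G90
G0 X110.0836 Y162.0383
M3 S745
G01 X163.5715 Y162.0383 F1222
G01 X163.5715 Y54.9212 F1222
G01 X110.0836 Y54.9212 F1222
G01 X110.0836 Y162.0383 F1222
M5
G0 X158.7256 Y30.9057
M3 S745
G01 X210.5902 Y89.2688 F1222
G01 X6.9973 Y188.5511 F1222
G01 X64.5417 Y221.6606 F1222
G01 X108.4979 Y148.2096 F1222
M5
G0 X149.7577 Y53.6738
M3 S745
G01 X78.5742 Y55.1000 F1222
G01 X29.2482 Y106.4427 F1222
G01 X30.6744 Y177.6262 F1222
G01 X82.0171 Y226.9522 F1222
G01 X153.2006 Y225.5260 F1222
G01 X202.5266 Y174.1833 F1222
G01 X201.1004 Y102.9998 F1222
G01 X149.7577 Y53.6738 F1222
M5
G0 X0.0000 Y0.0000

viewBox `0 0 290.8197 249.3645` with mm width/height → 1 unit = 1 mm. Flip: y_m = 249.3645 − y_svg.

**Shape 1** — `<rect>` rectangle, stroke `#ff0000` → cut (S745, F1222). Machine vertices: (110.0836,162.0383) → (163.5715,162.0383) → (163.5715,54.9212) → (110.0836,54.9212) → (110.0836,162.0383). Closed: final G1 returns to the first vertex.

**Shape 2** — `<polyline>` open polyline, stroke `#ff0000` → cut (S745, F1222). Machine vertices: (158.7256,30.9057) → (210.5902,89.2688) → (6.9973,188.5511) → (64.5417,221.6606) → (108.4979,148.2096). Open path.

**Shape 3** — `<polygon>` regular polygon, stroke `#ff0000` → cut (S745, F1222). Machine vertices: (149.7577,53.6738) → (78.5742,55.1000) → (29.2482,106.4427) → (30.6744,177.6262) → (82.0171,226.9522) → (153.2006,225.5260) → (202.5266,174.1833) → (201.1004,102.9998) → (149.7577,53.6738). Closed: final G1 returns to the first vertex.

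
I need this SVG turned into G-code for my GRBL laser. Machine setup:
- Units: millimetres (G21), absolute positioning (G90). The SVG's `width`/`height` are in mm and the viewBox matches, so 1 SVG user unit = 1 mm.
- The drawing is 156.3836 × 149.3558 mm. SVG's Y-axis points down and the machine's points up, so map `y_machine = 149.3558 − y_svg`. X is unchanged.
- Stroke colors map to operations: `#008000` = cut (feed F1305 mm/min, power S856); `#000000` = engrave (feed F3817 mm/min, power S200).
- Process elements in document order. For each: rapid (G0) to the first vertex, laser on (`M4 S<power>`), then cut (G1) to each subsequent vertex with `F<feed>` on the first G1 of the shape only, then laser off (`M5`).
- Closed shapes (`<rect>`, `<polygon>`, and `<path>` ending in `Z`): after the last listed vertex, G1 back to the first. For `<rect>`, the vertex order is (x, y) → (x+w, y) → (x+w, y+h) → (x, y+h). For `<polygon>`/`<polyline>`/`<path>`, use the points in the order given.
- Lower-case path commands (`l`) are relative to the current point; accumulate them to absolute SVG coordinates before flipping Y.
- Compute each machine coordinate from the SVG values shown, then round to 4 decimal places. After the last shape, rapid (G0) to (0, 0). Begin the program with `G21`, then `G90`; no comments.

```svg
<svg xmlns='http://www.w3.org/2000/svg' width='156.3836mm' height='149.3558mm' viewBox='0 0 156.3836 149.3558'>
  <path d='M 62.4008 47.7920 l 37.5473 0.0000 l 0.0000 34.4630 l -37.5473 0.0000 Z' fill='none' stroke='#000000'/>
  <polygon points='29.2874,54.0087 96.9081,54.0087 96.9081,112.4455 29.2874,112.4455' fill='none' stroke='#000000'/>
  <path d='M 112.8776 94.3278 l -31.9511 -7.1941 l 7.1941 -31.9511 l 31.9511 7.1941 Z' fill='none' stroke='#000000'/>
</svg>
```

1 u = 1 mm; y_m = 149.3558 − y.

[1] `<path>` rectangle, #000000→engrave S200 F3817: (62.4008,101.5638) → (99.9481,101.5638) → (99.9481,67.1008) → (62.4008,67.1008) → (62.4008,101.5638) (closed)

[2] `<polygon>` rectangle, #000000→engrave S200 F3817: (29.2874,95.3471) → (96.9081,95.3471) → (96.9081,36.9103) → (29.2874,36.9103) → (29.2874,95.3471) (closed)

[3] `<path>` regular polygon, #000000→engrave S200 F3817: (112.8776,55.0280) → (80.9265,62.2221) → (88.1206,94.1732) → (120.0717,86.9791) → (112.8776,55.0280) (closed)

G21
G90
G0 X62.4008 Y101.5638
M4 S200
G1 X99.9481 Y101.5638 F3817
G1 X99.9481 Y67.1008
G1 X62.4008 Y67.1008
G1 X62.4008 Y101.5638
M5
G0 X29.2874 Y95.3471
M4 S200
G1 X96.9081 Y95.3471 F3817
G1 X96.9081 Y36.9103
G1 X29.2874 Y36.9103
G1 X29.2874 Y95.3471
M5
G0 X112.8776 Y55.0280
M4 S200
G1 X80.9265 Y62.2221 F3817
G1 X88.1206 Y94.1732
G1 X120.0717 Y86.9791
G1 X112.8776 Y55.0280
M5
G0 X0.0000 Y0.0000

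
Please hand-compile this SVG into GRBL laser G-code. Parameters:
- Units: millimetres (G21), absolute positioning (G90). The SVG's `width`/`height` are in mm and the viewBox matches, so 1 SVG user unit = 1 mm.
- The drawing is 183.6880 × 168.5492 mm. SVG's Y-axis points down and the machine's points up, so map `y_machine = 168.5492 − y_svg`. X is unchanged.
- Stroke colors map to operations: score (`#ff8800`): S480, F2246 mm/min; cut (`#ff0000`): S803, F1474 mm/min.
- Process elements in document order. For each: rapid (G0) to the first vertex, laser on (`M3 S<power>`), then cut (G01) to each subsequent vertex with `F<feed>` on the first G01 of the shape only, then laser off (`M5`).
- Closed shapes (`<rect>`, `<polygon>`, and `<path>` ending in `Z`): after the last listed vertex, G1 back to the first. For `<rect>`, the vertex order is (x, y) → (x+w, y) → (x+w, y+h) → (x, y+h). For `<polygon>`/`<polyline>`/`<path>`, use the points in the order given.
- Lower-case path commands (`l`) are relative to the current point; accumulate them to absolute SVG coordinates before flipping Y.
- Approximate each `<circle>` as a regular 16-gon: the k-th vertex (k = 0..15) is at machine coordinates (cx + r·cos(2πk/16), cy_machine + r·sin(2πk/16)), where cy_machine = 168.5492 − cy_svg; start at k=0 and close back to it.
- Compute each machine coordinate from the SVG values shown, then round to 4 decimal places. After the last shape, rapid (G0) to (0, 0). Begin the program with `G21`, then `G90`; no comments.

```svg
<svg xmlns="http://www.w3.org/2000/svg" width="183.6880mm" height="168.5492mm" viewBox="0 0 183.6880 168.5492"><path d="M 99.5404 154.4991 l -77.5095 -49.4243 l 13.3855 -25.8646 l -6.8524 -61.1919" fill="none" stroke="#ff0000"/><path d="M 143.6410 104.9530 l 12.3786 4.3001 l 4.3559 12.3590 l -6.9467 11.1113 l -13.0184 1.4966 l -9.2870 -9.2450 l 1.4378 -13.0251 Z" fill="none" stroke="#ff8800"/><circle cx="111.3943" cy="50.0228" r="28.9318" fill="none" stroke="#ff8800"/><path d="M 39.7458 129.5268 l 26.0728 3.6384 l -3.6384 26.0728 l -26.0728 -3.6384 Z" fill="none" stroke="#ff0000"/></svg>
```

viewBox `0 0 183.6880 168.5492` with mm width/height → 1 unit = 1 mm. Flip: y_m = 168.5492 − y_svg.

**Shape 1** — `<path>` open polyline, stroke `#ff0000` → cut (S803, F1474). Machine vertices: (99.5404,14.0501) → (22.0309,63.4744) → (35.4164,89.3390) → (28.5640,150.5309). Open path.

**Shape 2** — `<path>` regular polygon, stroke `#ff8800` → score (S480, F2246). Machine vertices: (143.6410,63.5962) → (156.0196,59.2961) → (160.3755,46.9371) → (153.4288,35.8258) → (140.4104,34.3292) → (131.1234,43.5742) → (132.5612,56.5993) → (143.6410,63.5962). Closed: final G1 returns to the first vertex.

**Shape 3** — `<circle>` circle, stroke `#ff8800` → score (S480, F2246). Machine vertices: (140.3261,118.5264) → (138.1238,129.5981) → (131.8522,138.9843) → (122.4660,145.2559) → (111.3943,147.4582) → (100.3226,145.2559) → (90.9364,138.9843) → (84.6648,129.5981) → (82.4625,118.5264) → (84.6648,107.4547) → (90.9364,98.0685) → (100.3226,91.7969) → (111.3943,89.5946) → (122.4660,91.7969) → (131.8522,98.0685) → (138.1238,107.4547) → (140.3261,118.5264). Closed: final G1 returns to the first vertex.

**Shape 4** — `<path>` regular polygon, stroke `#ff0000` → cut (S803, F1474). Machine vertices: (39.7458,39.0224) → (65.8186,35.3840) → (62.1802,9.3112) → (36.1074,12.9496) → (39.7458,39.0224). Closed: final G1 returns to the first vertex.

G21
G90
G0 X99.5404 Y14.0501
M3 S803
G01 X22.0309 Y63.4744 F1474
G01 X35.4164 Y89.3390
G01 X28.5640 Y150.5309
M5
G0 X143.6410 Y63.5962
M3 S480
G01 X156.0196 Y59.2961 F2246
G01 X160.3755 Y46.9371
G01 X153.4288 Y35.8258
G01 X140.4104 Y34.3292
G01 X131.1234 Y43.5742
G01 X132.5612 Y56.5993
G01 X143.6410 Y63.5962
M5
G0 X140.3261 Y118.5264
M3 S480
G01 X138.1238 Y129.5981 F2246
G01 X131.8522 Y138.9843
G01 X122.4660 Y145.2559
G01 X111.3943 Y147.4582
G01 X100.3226 Y145.2559
G01 X90.9364 Y138.9843
G01 X84.6648 Y129.5981
G01 X82.4625 Y118.5264
G01 X84.6648 Y107.4547
G01 X90.9364 Y98.0685
G01 X100.3226 Y91.7969
G01 X111.3943 Y89.5946
G01 X122.4660 Y91.7969
G01 X131.8522 Y98.0685
G01 X138.1238 Y107.4547
G01 X140.3261 Y118.5264
M5
G0 X39.7458 Y39.0224
M3 S803
G01 X65.8186 Y35.3840 F1474
G01 X62.1802 Y9.3112
G01 X36.1074 Y12.9496
G01 X39.7458 Y39.0224
M5
G0 X0.0000 Y0.0000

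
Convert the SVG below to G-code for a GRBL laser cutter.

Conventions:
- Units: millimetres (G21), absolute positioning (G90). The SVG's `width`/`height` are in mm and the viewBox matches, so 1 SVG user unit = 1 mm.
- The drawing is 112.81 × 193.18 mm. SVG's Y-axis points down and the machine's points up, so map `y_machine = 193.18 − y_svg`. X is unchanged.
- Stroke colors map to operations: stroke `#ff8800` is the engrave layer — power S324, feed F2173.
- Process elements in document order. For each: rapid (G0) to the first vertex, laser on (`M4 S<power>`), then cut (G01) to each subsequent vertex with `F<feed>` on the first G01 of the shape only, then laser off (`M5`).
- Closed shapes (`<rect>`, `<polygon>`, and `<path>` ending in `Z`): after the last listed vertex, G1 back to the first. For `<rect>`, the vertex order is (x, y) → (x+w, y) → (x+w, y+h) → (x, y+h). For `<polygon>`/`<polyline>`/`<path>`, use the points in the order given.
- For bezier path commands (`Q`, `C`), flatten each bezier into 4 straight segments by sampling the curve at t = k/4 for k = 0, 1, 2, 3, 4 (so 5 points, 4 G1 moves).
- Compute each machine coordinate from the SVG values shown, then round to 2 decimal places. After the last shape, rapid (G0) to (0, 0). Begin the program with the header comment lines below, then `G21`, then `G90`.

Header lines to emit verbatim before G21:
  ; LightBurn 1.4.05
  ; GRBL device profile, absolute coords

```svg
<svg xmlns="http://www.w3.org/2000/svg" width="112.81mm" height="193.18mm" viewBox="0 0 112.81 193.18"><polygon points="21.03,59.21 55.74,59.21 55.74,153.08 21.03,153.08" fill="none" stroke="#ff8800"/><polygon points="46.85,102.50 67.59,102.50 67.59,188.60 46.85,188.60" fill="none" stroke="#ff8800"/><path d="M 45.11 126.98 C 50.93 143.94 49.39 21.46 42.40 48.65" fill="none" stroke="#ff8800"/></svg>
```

1 u = 1 mm; y_m = 193.18 − y.

[1] `<polygon>` rectangle, #ff8800→engrave S324 F2173: (21.03,133.97) → (55.74,133.97) → (55.74,40.10) → (21.03,40.10) → (21.03,133.97) (closed)

[2] `<polygon>` rectangle, #ff8800→engrave S324 F2173: (46.85,90.68) → (67.59,90.68) → (67.59,4.58) → (46.85,4.58) → (46.85,90.68) (closed)

[3] `<path>` cubic bezier, #ff8800→engrave S324 F2173: (45.11,66.20) → (48.12,75.11) → (48.56,109.20) → (46.59,141.38) → (42.40,144.53)

; LightBurn 1.4.05
; GRBL device profile, absolute coords
G21
G90
G0 X21.03 Y133.97
M4 S324
G01 X55.74 Y133.97 F2173
G01 X55.74 Y40.10
G01 X21.03 Y40.10
G01 X21.03 Y133.97
M5
G0 X46.85 Y90.68
M4 S324
G01 X67.59 Y90.68 F2173
G01 X67.59 Y4.58
G01 X46.85 Y4.58
G01 X46.85 Y90.68
M5
G0 X45.11 Y66.20
M4 S324
G01 X48.12 Y75.11 F2173
G01 X48.56 Y109.20
G01 X46.59 Y141.38
G01 X42.40 Y144.53
M5
G0 X0.00 Y0.00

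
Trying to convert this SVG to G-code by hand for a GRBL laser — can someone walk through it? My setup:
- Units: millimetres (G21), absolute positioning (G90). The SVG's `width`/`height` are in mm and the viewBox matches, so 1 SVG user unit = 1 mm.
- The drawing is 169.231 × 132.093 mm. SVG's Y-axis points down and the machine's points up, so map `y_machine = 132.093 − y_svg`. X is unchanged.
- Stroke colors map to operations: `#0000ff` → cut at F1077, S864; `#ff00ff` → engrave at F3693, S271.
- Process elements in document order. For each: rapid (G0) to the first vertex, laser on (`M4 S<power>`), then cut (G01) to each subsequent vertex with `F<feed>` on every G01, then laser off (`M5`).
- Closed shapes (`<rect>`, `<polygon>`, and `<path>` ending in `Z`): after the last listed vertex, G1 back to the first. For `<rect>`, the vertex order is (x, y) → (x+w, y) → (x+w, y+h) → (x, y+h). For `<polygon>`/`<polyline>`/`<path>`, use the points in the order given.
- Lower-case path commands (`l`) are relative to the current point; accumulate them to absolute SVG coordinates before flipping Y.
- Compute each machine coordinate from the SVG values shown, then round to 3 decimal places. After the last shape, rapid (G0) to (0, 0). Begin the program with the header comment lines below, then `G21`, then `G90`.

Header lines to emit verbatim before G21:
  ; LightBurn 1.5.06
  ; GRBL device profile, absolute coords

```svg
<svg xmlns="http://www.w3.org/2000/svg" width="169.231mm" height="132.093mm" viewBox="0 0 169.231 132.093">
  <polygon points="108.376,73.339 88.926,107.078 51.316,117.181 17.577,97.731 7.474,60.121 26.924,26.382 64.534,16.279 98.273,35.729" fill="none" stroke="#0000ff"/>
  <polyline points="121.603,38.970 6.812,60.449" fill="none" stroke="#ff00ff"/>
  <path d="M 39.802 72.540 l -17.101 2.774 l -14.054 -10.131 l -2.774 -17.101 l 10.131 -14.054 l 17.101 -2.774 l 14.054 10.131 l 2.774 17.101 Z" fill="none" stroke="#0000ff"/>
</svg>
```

; LightBurn 1.5.06
; GRBL device profile, absolute coords
G21
G90
G0 X108.376 Y58.754
M4 S864
G01 X88.926 Y25.015 F1077
G01 X51.316 Y14.912 F1077
G01 X17.577 Y34.362 F1077
G01 X7.474 Y71.972 F1077
G01 X26.924 Y105.711 F1077
G01 X64.534 Y115.814 F1077
G01 X98.273 Y96.364 F1077
G01 X108.376 Y58.754 F1077
M5
G0 X121.603 Y93.123
M4 S271
G01 X6.812 Y71.644 F3693
M5
G0 X39.802 Y59.553
M4 S864
G01 X22.701 Y56.779 F1077
G01 X8.647 Y66.910 F1077
G01 X5.873 Y84.011 F1077
G01 X16.004 Y98.065 F1077
G01 X33.105 Y100.839 F1077
G01 X47.159 Y90.708 F1077
G01 X49.933 Y73.607 F1077
G01 X39.802 Y59.553 F1077
M5
G0 X0.000 Y0.000

viewBox `0 0 169.231 132.093` with mm width/height → 1 unit = 1 mm. Flip: y_m = 132.093 − y_svg.

**Shape 1** — `<polygon>` regular polygon, stroke `#0000ff` → cut (S864, F1077). Machine vertices: (108.376,58.754) → (88.926,25.015) → (51.316,14.912) → (17.577,34.362) → (7.474,71.972) → (26.924,105.711) → (64.534,115.814) → (98.273,96.364) → (108.376,58.754). Closed: final G1 returns to the first vertex.

**Shape 2** — `<polyline>` line segment, stroke `#ff00ff` → engrave (S271, F3693). Machine vertices: (121.603,93.123) → (6.812,71.644). Open path.

**Shape 3** — `<path>` regular polygon, stroke `#0000ff` → cut (S864, F1077). Machine vertices: (39.802,59.553) → (22.701,56.779) → (8.647,66.910) → (5.873,84.011) → (16.004,98.065) → (33.105,100.839) → (47.159,90.708) → (49.933,73.607) → (39.802,59.553). Closed: final G1 returns to the first vertex.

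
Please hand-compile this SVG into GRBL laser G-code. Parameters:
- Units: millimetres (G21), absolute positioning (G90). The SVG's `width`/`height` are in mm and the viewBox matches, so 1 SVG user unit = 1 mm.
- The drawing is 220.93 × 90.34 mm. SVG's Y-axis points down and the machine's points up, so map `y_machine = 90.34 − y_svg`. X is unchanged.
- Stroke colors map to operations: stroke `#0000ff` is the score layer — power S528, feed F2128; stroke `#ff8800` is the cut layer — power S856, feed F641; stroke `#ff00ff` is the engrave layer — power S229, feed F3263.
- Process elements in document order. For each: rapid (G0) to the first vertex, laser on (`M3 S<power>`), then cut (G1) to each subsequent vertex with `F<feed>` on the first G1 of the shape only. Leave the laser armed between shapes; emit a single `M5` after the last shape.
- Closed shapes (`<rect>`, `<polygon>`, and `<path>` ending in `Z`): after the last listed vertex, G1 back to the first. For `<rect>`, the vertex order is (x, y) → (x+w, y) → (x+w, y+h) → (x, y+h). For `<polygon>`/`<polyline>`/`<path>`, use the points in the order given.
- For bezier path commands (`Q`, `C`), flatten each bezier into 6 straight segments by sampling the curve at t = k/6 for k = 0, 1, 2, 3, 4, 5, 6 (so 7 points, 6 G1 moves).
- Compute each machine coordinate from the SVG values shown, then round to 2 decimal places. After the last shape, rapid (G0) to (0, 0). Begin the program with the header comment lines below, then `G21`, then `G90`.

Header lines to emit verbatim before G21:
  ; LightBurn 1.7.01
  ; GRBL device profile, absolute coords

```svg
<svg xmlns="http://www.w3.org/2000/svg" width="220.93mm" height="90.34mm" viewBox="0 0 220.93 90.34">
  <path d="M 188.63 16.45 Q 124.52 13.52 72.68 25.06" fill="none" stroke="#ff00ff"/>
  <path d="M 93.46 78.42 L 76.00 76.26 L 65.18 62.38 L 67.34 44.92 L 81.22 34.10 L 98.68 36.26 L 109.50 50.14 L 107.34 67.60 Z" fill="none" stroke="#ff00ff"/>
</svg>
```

; LightBurn 1.7.01
; GRBL device profile, absolute coords
G21
G90
G0 X188.63 Y73.89
M3 S229
G1 X167.60 Y74.46 F3263
G1 X147.25 Y74.24
G1 X127.59 Y73.20
G1 X108.60 Y71.37
G1 X90.30 Y68.72
G1 X72.68 Y65.28
G0 X93.46 Y11.92
M3 S229
G1 X76.00 Y14.08 F3263
G1 X65.18 Y27.96
G1 X67.34 Y45.42
G1 X81.22 Y56.24
G1 X98.68 Y54.08
G1 X109.50 Y40.20
G1 X107.34 Y22.74
G1 X93.46 Y11.92
M5
G0 X0.00 Y0.00

Since the viewBox matches the mm dimensions, user units are millimetres directly. The only transform is the Y-flip y_m = 90.34 − y_svg.

Shape 1 is a quadratic bezier drawn with `<path>`. Its stroke #ff00ff means engrave at S229, F3263. After flipping Y the toolpath is (188.63,73.89) → (167.60,74.46) → (147.25,74.24) → (127.59,73.20) → (108.60,71.37) → (90.30,68.72) → (72.68,65.28).

Shape 2 is a regular polygon drawn with `<path>`. Its stroke #ff00ff means engrave at S229, F3263. After flipping Y the toolpath is (93.46,11.92) → (76.00,14.08) → (65.18,27.96) → (67.34,45.42) → (81.22,56.24) → (98.68,54.08) → (109.50,40.20) → (107.34,22.74) → (93.46,11.92), returning to the start.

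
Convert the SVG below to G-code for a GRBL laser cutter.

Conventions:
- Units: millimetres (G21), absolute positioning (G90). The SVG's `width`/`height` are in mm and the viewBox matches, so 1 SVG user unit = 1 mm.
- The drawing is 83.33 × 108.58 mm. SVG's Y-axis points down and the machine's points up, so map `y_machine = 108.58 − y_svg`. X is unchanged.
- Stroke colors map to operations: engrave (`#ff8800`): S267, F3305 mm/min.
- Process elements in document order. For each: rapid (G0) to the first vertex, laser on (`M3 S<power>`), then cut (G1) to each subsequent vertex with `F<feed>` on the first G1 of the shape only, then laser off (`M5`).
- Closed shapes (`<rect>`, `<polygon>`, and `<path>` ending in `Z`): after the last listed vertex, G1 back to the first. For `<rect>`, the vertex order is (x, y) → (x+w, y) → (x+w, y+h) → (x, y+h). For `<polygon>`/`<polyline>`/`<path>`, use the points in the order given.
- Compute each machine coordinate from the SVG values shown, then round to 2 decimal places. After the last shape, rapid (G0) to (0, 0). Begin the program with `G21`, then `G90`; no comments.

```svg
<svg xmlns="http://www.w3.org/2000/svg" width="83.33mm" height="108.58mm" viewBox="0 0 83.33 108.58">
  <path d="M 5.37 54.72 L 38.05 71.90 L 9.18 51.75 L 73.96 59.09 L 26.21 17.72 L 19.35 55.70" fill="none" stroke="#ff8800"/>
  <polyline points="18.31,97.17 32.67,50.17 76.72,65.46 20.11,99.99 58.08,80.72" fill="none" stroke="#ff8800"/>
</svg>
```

G21
G90
G0 X5.37 Y53.86
M3 S267
G1 X38.05 Y36.68 F3305
G1 X9.18 Y56.83
G1 X73.96 Y49.49
G1 X26.21 Y90.86
G1 X19.35 Y52.88
M5
G0 X18.31 Y11.41
M3 S267
G1 X32.67 Y58.41 F3305
G1 X76.72 Y43.12
G1 X20.11 Y8.59
G1 X58.08 Y27.86
M5
G0 X0.00 Y0.00

Since the viewBox matches the mm dimensions, user units are millimetres directly. The only transform is the Y-flip y_m = 108.58 − y_svg.

Shape 1 is a open polyline drawn with `<path>`. Its stroke #ff8800 means engrave at S267, F3305. After flipping Y the toolpath is (5.37,53.86) → (38.05,36.68) → (9.18,56.83) → (73.96,49.49) → (26.21,90.86) → (19.35,52.88).

Shape 2 is a open polyline drawn with `<polyline>`. Its stroke #ff8800 means engrave at S267, F3305. After flipping Y the toolpath is (18.31,11.41) → (32.67,58.41) → (76.72,43.12) → (20.11,8.59) → (58.08,27.86).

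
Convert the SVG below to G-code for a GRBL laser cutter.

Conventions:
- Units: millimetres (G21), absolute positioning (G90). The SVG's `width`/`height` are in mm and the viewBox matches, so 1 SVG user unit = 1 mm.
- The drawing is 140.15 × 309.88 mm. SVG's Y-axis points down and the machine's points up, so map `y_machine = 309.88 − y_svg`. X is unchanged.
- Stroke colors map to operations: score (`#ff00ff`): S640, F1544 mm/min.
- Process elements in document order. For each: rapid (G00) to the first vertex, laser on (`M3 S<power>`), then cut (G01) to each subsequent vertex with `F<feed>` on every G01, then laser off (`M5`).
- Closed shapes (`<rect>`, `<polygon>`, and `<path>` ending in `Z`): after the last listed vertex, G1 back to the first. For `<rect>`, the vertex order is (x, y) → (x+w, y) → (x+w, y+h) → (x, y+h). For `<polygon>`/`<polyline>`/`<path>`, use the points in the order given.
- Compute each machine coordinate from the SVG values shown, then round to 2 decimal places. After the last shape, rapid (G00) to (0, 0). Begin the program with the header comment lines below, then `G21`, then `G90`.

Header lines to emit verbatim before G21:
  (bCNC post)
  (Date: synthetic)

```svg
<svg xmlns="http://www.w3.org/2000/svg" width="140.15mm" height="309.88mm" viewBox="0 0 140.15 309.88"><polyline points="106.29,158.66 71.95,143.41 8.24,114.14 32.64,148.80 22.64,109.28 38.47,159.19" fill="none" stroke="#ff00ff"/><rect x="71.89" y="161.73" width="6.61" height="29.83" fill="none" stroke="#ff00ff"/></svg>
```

(bCNC post)
(Date: synthetic)
G21
G90
G00 X106.29 Y151.22
M3 S640
G01 X71.95 Y166.47 F1544
G01 X8.24 Y195.74 F1544
G01 X32.64 Y161.08 F1544
G01 X22.64 Y200.60 F1544
G01 X38.47 Y150.69 F1544
M5
G00 X71.89 Y148.15
M3 S640
G01 X78.50 Y148.15 F1544
G01 X78.50 Y118.32 F1544
G01 X71.89 Y118.32 F1544
G01 X71.89 Y148.15 F1544
M5
G00 X0.00 Y0.00

1 u = 1 mm; y_m = 309.88 − y.

[1] `<polyline>` open polyline, #ff00ff→score S640 F1544: (106.29,151.22) → (71.95,166.47) → (8.24,195.74) → (32.64,161.08) → (22.64,200.60) → (38.47,150.69)

[2] `<rect>` rectangle, #ff00ff→score S640 F1544: (71.89,148.15) → (78.50,148.15) → (78.50,118.32) → (71.89,118.32) → (71.89,148.15) (closed)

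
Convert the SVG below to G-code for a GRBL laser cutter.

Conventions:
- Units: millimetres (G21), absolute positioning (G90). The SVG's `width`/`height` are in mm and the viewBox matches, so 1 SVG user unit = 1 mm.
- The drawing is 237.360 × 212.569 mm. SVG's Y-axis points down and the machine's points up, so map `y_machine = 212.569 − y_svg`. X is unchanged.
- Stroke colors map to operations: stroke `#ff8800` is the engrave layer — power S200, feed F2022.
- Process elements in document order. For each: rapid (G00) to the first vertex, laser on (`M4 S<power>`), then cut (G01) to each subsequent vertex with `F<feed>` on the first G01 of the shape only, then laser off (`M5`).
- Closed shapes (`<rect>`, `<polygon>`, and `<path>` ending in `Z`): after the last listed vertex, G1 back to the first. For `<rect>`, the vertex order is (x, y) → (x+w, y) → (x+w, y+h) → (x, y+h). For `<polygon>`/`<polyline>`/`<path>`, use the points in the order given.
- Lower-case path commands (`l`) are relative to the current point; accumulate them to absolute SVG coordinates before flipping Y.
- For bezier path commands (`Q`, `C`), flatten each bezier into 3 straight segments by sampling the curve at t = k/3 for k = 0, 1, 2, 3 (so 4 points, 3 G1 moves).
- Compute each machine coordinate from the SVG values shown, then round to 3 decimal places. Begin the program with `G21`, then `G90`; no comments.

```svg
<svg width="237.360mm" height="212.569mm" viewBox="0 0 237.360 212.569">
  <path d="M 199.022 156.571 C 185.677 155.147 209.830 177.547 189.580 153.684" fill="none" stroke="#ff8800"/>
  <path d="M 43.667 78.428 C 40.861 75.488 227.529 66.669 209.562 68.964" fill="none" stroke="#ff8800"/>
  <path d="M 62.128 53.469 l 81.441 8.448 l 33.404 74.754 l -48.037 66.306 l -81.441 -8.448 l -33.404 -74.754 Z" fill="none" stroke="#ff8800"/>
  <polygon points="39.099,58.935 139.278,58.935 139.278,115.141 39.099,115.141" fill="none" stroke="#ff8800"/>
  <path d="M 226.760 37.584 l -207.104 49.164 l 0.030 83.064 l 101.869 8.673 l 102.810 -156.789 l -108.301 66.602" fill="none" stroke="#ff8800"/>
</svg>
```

1 u = 1 mm; y_m = 212.569 − y.

[1] `<path>` cubic bezier, #ff8800→engrave S200 F2022: (199.022,55.998) → (195.143,52.076) → (198.062,47.847) → (189.580,58.885)

[2] `<path>` cubic bezier, #ff8800→engrave S200 F2022: (43.667,134.141) → (89.422,138.411) → (173.914,142.825) → (209.562,143.605)

[3] `<path>` regular polygon, #ff8800→engrave S200 F2022: (62.128,159.100) → (143.569,150.652) → (176.973,75.898) → (128.936,9.592) → (47.495,18.040) → (14.091,92.794) → (62.128,159.100) (closed)

[4] `<polygon>` rectangle, #ff8800→engrave S200 F2022: (39.099,153.634) → (139.278,153.634) → (139.278,97.428) → (39.099,97.428) → (39.099,153.634) (closed)

[5] `<path>` open polyline, #ff8800→engrave S200 F2022: (226.760,174.985) → (19.656,125.821) → (19.686,42.757) → (121.555,34.084) → (224.365,190.873) → (116.064,124.271)

G21
G90
G00 X199.022 Y55.998
M4 S200
G01 X195.143 Y52.076 F2022
G01 X198.062 Y47.847
G01 X189.580 Y58.885
M5
G00 X43.667 Y134.141
M4 S200
G01 X89.422 Y138.411 F2022
G01 X173.914 Y142.825
G01 X209.562 Y143.605
M5
G00 X62.128 Y159.100
M4 S200
G01 X143.569 Y150.652 F2022
G01 X176.973 Y75.898
G01 X128.936 Y9.592
G01 X47.495 Y18.040
G01 X14.091 Y92.794
G01 X62.128 Y159.100
M5
G00 X39.099 Y153.634
M4 S200
G01 X139.278 Y153.634 F2022
G01 X139.278 Y97.428
G01 X39.099 Y97.428
G01 X39.099 Y153.634
M5
G00 X226.760 Y174.985
M4 S200
G01 X19.656 Y125.821 F2022
G01 X19.686 Y42.757
G01 X121.555 Y34.084
G01 X224.365 Y190.873
G01 X116.064 Y124.271
M5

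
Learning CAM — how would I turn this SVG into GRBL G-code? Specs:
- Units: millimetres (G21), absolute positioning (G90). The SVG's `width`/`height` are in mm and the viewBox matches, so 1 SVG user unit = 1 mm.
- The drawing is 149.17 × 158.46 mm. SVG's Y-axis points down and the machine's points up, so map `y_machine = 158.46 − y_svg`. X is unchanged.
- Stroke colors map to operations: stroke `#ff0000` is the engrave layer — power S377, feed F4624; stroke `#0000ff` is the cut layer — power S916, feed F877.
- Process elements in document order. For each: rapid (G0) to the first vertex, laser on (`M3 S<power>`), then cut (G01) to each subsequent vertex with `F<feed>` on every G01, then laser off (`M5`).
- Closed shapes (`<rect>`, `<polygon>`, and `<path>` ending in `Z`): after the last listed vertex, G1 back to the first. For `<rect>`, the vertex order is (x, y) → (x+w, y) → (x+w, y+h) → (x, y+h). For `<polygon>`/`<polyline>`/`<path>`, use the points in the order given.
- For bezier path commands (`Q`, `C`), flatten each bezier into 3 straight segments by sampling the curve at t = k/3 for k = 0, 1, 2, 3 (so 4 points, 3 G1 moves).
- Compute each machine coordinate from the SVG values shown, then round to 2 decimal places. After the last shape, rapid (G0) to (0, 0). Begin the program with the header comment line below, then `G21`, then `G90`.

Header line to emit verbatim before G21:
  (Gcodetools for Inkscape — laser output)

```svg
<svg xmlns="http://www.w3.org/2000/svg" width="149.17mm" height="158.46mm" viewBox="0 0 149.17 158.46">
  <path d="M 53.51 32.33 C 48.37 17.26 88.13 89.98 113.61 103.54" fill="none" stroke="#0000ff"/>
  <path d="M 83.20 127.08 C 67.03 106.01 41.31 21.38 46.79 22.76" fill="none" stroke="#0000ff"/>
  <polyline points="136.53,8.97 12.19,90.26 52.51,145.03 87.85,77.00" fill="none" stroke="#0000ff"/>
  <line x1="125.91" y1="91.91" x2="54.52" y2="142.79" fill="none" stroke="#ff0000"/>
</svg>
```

(Gcodetools for Inkscape — laser output)
G21
G90
G0 X53.51 Y126.13
M3 S916
G01 X61.14 Y117.38 F877
G01 X85.56 Y82.76 F877
G01 X113.61 Y54.92 F877
M5
G0 X83.20 Y31.38
M3 S916
G01 X65.36 Y68.10 F877
G01 X50.20 Y113.95 F877
G01 X46.79 Y135.70 F877
M5
G0 X136.53 Y149.49
M3 S916
G01 X12.19 Y68.20 F877
G01 X52.51 Y13.43 F877
G01 X87.85 Y81.46 F877
M5
G0 X125.91 Y66.55
M3 S377
G01 X54.52 Y15.67 F4624
M5
G0 X0.00 Y0.00

1 u = 1 mm; y_m = 158.46 − y.

[1] `<path>` cubic bezier, #0000ff→cut S916 F877: (53.51,126.13) → (61.14,117.38) → (85.56,82.76) → (113.61,54.92)

[2] `<path>` cubic bezier, #0000ff→cut S916 F877: (83.20,31.38) → (65.36,68.10) → (50.20,113.95) → (46.79,135.70)

[3] `<polyline>` open polyline, #0000ff→cut S916 F877: (136.53,149.49) → (12.19,68.20) → (52.51,13.43) → (87.85,81.46)

[4] `<line>` line segment, #ff0000→engrave S377 F4624: (125.91,66.55) → (54.52,15.67)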